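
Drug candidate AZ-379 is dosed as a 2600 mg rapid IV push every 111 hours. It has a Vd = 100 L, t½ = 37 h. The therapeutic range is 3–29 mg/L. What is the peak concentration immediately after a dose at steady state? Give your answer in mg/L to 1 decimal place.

29.7 mg/L

The dosing interval is 3 half-lives, so f = 2^(−3) = 0.125.
At steady state, R = 1/(1 − 0.125) = 8/7.
Single-dose peak C₀ = D/Vd = 2600/100 = 26 mg/L.
Steady-state peak Cmax,ss = C₀·R = 26 × 8/7 ≈ 29.714 mg/L.
Peak 29.7 mg/L vs MTC 29 mg/L: exceeds toxic threshold.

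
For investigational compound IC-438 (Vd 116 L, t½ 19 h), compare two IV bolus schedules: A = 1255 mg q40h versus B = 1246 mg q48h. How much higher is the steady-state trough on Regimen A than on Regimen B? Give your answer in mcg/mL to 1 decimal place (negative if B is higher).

Regimen A: f = (1/2)^(40/19) ≈ 0.2324; Cmin,ss = (1255/116)·f/(1−f) ≈ 3.276 mcg/mL.
Regimen B: f = (1/2)^(48/19) ≈ 0.1736; Cmin,ss = (1246/116)·f/(1−f) ≈ 2.256 mcg/mL.
Difference ≈ 3.276 − 2.256 ≈ 1.020 mcg/mL.

1.0 mcg/mL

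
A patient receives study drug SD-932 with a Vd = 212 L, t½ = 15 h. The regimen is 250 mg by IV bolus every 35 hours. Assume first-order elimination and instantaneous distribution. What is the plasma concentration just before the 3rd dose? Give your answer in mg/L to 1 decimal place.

0.3 mg/L

f = (1/2)^(τ/t½) = (1/2)^(35/15) ≈ 0.1984.
C₀ = D/Vd = 250/212 ≈ 1.179 mg/L.
Before the 3rd dose, 2 doses have been given. Superposition: Cmin = C₀·(f + f²).
≈ 1.179 × (0.1984 + 0.0394) ≈ 1.179 × 0.2378 ≈ 0.280 mg/L.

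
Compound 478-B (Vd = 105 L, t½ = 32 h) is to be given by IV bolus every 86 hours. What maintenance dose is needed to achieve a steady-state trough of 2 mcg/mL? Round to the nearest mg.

1143 mg

τ/t½ = 86/32 ≈ 2.6875, so f = (1/2)^(86/32) ≈ 0.155232.
Cmin,ss = (D/Vd)·f/(1−f), so D = Cmin,ss·Vd·(1−f)/f.
D = 2 × 105 × (1−f)/f ≈ 2 × 105 × 5.44197 ≈ 1142.81 mg.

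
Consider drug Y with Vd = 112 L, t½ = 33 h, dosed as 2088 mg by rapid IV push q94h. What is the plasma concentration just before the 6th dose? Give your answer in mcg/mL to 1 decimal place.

3.0 mcg/mL

f = (1/2)^(τ/t½) = (1/2)^(94/33) ≈ 0.1388.
C₀ = D/Vd = 2088/112 ≈ 18.643 mcg/mL.
Before the 6th dose, 5 doses have been given. Superposition: Cmin = C₀·(f + f² + … + f^5).
≈ 18.643 × (0.1388 + 0.0193 + 0.0027 + 0.0004 + 0.0001) ≈ 18.643 × 0.1613 ≈ 3.007 mcg/mL.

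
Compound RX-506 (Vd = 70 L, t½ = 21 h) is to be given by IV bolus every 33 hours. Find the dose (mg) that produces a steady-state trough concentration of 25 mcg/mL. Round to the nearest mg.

τ/t½ = 33/21 ≈ 1.5714, so f = (1/2)^(33/21) ≈ 0.336475.
Cmin,ss = (D/Vd)·f/(1−f), so D = Cmin,ss·Vd·(1−f)/f.
D = 25 × 70 × (1−f)/f ≈ 25 × 70 × 1.97199 ≈ 3450.98 mg.

3451 mg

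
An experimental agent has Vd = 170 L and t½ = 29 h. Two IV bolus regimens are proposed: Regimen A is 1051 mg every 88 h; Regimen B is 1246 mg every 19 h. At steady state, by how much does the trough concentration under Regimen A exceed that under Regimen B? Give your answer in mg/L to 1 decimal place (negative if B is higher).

-11.9 mg/L

Regimen A: f = (1/2)^(88/29) ≈ 0.1220; Cmin,ss = (1051/170)·f/(1−f) ≈ 0.859 mg/L.
Regimen B: f = (1/2)^(19/29) ≈ 0.6350; Cmin,ss = (1246/170)·f/(1−f) ≈ 12.751 mg/L.
Difference ≈ 0.859 − 12.751 ≈ -11.892 mg/L.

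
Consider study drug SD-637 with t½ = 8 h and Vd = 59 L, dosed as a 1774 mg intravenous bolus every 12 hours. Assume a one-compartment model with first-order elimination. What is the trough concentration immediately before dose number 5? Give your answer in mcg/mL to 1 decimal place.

16.2 mcg/mL

f = (1/2)^(τ/t½) = (1/2)^(12/8) ≈ 0.3536.
C₀ = D/Vd = 1774/59 ≈ 30.068 mcg/mL.
Before the 5th dose, 4 doses have been given. Superposition: Cmin = C₀·(f + f² + … + f^4).
≈ 30.068 × (0.3536 + 0.1250 + 0.0442 + 0.0156) ≈ 30.068 × 0.5384 ≈ 16.189 mcg/mL.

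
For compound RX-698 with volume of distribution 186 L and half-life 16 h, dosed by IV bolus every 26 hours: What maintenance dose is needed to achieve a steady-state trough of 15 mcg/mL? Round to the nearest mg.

5816 mg

τ/t½ = 26/16 ≈ 1.625, so f = (1/2)^(26/16) ≈ 0.324210.
Cmin,ss = (D/Vd)·f/(1−f), so D = Cmin,ss·Vd·(1−f)/f.
D = 15 × 186 × (1−f)/f ≈ 15 × 186 × 2.08442 ≈ 5815.53 mg.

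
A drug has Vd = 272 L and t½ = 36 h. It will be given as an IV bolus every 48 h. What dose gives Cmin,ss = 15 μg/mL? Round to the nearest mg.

6201 mg

τ/t½ = 48/36 ≈ 1.3333, so f = (1/2)^(48/36) ≈ 0.396850.
Cmin,ss = (D/Vd)·f/(1−f), so D = Cmin,ss·Vd·(1−f)/f.
D = 15 × 272 × (1−f)/f ≈ 15 × 272 × 1.51984 ≈ 6200.95 mg.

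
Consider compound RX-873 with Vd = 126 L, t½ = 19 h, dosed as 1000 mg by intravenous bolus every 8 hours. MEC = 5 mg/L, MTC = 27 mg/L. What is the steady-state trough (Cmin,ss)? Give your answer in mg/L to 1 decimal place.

23.4 mg/L

Over one 8-h interval, 8/19 ≈ 0.42105 half-lives elapse, leaving f ≈ 0.7469 of each dose.
Each bolus raises the concentration by D/Vd = 1000/126 ≈ 7.937 mg/L.
Steady-state trough Cmin,ss = C₀·f/(1−f) ≈ 7.937 × 0.7469/0.2531 ≈ 23.422 mg/L.
Trough 23.4 mg/L vs MEC 5 mg/L: adequate.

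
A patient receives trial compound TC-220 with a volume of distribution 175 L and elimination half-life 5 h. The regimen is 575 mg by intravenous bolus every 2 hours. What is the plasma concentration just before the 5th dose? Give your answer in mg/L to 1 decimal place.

6.9 mg/L

f = (1/2)^(τ/t½) = (1/2)^(2/5) ≈ 0.7579.
C₀ = D/Vd = 575/175 ≈ 3.286 mg/L.
Before the 5th dose, 4 doses have been given. Superposition: Cmin = C₀·(f + f² + … + f^4).
≈ 3.286 × (0.7579 + 0.5744 + 0.4353 + 0.3299) ≈ 3.286 × 2.0975 ≈ 6.892 mg/L.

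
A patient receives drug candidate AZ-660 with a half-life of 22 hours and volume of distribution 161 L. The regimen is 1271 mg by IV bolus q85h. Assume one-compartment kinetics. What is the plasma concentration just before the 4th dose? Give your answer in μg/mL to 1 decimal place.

0.6 μg/mL

f = (1/2)^(τ/t½) = (1/2)^(85/22) ≈ 0.0687.
C₀ = D/Vd = 1271/161 ≈ 7.894 μg/mL.
Before the 4th dose, 3 doses have been given. Superposition: Cmin = C₀·(f + f² + … + f^3).
≈ 7.894 × (0.0687 + 0.0047 + 0.0003) ≈ 7.894 × 0.0737 ≈ 0.582 μg/mL.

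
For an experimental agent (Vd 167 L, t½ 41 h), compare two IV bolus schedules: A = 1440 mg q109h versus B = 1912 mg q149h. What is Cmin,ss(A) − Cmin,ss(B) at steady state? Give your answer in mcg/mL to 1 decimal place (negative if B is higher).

0.6 mcg/mL

Regimen A: f = (1/2)^(109/41) ≈ 0.1584; Cmin,ss = (1440/167)·f/(1−f) ≈ 1.623 mcg/mL.
Regimen B: f = (1/2)^(149/41) ≈ 0.0805; Cmin,ss = (1912/167)·f/(1−f) ≈ 1.002 mcg/mL.
Difference ≈ 1.623 − 1.002 ≈ 0.621 mcg/mL.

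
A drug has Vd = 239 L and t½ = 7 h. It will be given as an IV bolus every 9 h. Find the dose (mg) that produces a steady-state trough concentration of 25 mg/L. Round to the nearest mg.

τ/t½ = 9/7 ≈ 1.2857, so f = (1/2)^(9/7) ≈ 0.410168.
Cmin,ss = (D/Vd)·f/(1−f), so D = Cmin,ss·Vd·(1−f)/f.
D = 25 × 239 × (1−f)/f ≈ 25 × 239 × 1.43803 ≈ 8592.23 mg.

8592 mg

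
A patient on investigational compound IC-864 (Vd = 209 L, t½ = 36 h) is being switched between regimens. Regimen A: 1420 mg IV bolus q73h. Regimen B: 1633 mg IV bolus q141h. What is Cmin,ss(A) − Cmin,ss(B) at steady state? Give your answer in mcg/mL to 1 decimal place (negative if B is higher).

1.7 mcg/mL

Regimen A: f = (1/2)^(73/36) ≈ 0.2452; Cmin,ss = (1420/209)·f/(1−f) ≈ 2.207 mcg/mL.
Regimen B: f = (1/2)^(141/36) ≈ 0.0662; Cmin,ss = (1633/209)·f/(1−f) ≈ 0.554 mcg/mL.
Difference ≈ 2.207 − 0.554 ≈ 1.653 mcg/mL.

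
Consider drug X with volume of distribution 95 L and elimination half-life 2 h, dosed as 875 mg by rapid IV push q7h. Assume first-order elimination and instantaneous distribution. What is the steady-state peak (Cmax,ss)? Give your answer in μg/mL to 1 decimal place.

k = ln2/t½ = ln2/2 ≈ 0.346574 h⁻¹; fraction remaining f = e^(−kτ) = e^(−0.346574×7) ≈ 0.0884.
At steady state, accumulation factor R = 1/(1 − e^(−kτ)) ≈ 1.0970.
Single-dose peak C₀ = D/Vd = 875/95 ≈ 9.211 μg/mL.
Steady-state peak Cmax,ss = C₀·R ≈ 9.211 × 1.0970 ≈ 10.104 μg/mL.

10.1 μg/mL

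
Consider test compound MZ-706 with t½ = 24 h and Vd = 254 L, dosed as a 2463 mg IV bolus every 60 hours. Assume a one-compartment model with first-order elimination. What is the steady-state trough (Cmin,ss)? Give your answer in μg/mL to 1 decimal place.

τ/t½ = 60/24 ≈ 2.5, so fraction remaining f = (1/2)^(60/24) ≈ 0.1768.
Accumulation ratio R = 1/(1 − f) ≈ 1/0.8232 ≈ 1.2148.
Each bolus raises the concentration by D/Vd = 2463/254 ≈ 9.697 μg/mL.
Steady-state peak Cmax,ss = C₀·R ≈ 9.697 × 1.2148 ≈ 11.780 μg/mL.
One interval later, Cmin,ss = Cmax,ss·e^(−kτ) ≈ 11.780 × 0.1768 ≈ 2.083 μg/mL.

2.1 μg/mL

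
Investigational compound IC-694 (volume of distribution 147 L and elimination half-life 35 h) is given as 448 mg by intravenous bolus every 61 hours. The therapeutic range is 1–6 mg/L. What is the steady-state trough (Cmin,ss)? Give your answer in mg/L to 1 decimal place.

1.3 mg/L

Over one 61-h interval, 61/35 ≈ 1.7429 half-lives elapse, leaving f ≈ 0.2988 of each dose.
Accumulation ratio R = 1/(1 − f) ≈ 1/0.7012 ≈ 1.4261.
Each bolus raises the concentration by D/Vd = 448/147 ≈ 3.048 mg/L.
Steady-state peak Cmax,ss = C₀·R ≈ 3.048 × 1.4261 ≈ 4.347 mg/L.
One interval later, Cmin,ss = Cmax,ss·e^(−kτ) ≈ 4.347 × 0.2988 ≈ 1.299 mg/L.
Trough 1.3 mg/L vs MEC 1 mg/L: adequate.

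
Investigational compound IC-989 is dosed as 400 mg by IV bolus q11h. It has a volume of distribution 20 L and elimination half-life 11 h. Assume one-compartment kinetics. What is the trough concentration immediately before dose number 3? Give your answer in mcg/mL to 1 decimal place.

f = (1/2)^(τ/t½) = (1/2)^(11/11) ≈ 0.5000.
C₀ = D/Vd = 400/20 ≈ 20.000 mcg/mL.
Before the 3rd dose, 2 doses have been given. Superposition: Cmin = C₀·(f + f²).
≈ 20.000 × (0.5000 + 0.2500) ≈ 20.000 × 0.7500 ≈ 15.000 mcg/mL.

15.0 mcg/mL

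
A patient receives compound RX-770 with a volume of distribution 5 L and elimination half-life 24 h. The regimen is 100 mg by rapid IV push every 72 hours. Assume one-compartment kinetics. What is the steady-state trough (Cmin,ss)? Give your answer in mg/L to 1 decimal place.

2.9 mg/L

τ = 72 h = 3 half-lives, so f = (1/2)^3 = 0.125.
Accumulation ratio R = 1/(1 − f) = 1/0.875 = 8/7.
Single-dose peak C₀ = D/Vd = 100/5 = 20 mg/L.
Steady-state peak Cmax,ss = C₀·R = 20 × 8/7 ≈ 22.857 mg/L.
Steady-state trough Cmin,ss = Cmax,ss·f ≈ 22.857 × 0.125 ≈ 2.857 mg/L.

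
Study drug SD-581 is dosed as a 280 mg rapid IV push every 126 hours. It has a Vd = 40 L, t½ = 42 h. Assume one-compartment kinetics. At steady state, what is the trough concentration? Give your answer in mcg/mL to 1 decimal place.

1.0 mcg/mL

τ = 126 h = 3 half-lives, so f = (1/2)^3 = 0.125.
At steady state, R = 1/(1 − 0.125) = 8/7.
Single-dose peak C₀ = D/Vd = 280/40 = 7 mcg/mL.
Steady-state peak Cmax,ss = C₀·R = 7 × 8/7 ≈ 8.000 mcg/mL.
Steady-state trough Cmin,ss = Cmax,ss·f ≈ 8.000 × 0.125 ≈ 1.000 mcg/mL.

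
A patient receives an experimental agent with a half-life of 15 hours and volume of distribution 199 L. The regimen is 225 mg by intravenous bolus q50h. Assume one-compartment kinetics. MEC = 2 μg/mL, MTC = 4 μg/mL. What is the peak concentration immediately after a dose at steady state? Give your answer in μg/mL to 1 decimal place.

k = ln2/t½ = ln2/15 ≈ 0.046210 h⁻¹; fraction remaining f = e^(−kτ) = e^(−0.046210×50) ≈ 0.0992.
Accumulation ratio R = 1/(1 − f) ≈ 1/0.9008 ≈ 1.1101.
Each bolus raises the concentration by D/Vd = 225/199 ≈ 1.131 μg/mL.
Steady-state peak Cmax,ss = C₀·R ≈ 1.131 × 1.1101 ≈ 1.256 μg/mL.
Peak 1.3 μg/mL vs MTC 4 μg/mL: below toxic threshold.

1.3 μg/mL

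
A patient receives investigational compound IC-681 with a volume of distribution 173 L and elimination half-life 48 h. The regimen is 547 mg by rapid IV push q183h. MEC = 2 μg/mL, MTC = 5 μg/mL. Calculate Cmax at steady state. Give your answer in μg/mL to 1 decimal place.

Over one 183-h interval, 183/48 ≈ 3.8125 half-lives elapse, leaving f ≈ 0.0712 of each dose.
At steady state, accumulation factor R = 1/(1 − e^(−kτ)) ≈ 1.0767.
Single-dose peak C₀ = D/Vd = 547/173 ≈ 3.162 μg/mL.
Steady-state peak Cmax,ss = C₀·R ≈ 3.162 × 1.0767 ≈ 3.405 μg/mL.
Peak 3.4 μg/mL vs MTC 5 μg/mL: below toxic threshold.

3.4 μg/mL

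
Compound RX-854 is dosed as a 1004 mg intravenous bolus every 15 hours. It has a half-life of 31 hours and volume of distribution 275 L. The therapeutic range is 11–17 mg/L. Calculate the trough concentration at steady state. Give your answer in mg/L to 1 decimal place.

9.2 mg/L

Over one 15-h interval, 15/31 ≈ 0.48387 half-lives elapse, leaving f ≈ 0.7151 of each dose.
At steady state, accumulation factor R = 1/(1 − e^(−kτ)) ≈ 3.5100.
Single-dose peak C₀ = D/Vd = 1004/275 ≈ 3.651 mg/L.
Steady-state peak Cmax,ss = C₀·R ≈ 3.651 × 3.5100 ≈ 12.815 mg/L.
One interval later, Cmin,ss = Cmax,ss·e^(−kτ) ≈ 12.815 × 0.7151 ≈ 9.164 mg/L.
Trough 9.2 mg/L vs MEC 11 mg/L: subtherapeutic.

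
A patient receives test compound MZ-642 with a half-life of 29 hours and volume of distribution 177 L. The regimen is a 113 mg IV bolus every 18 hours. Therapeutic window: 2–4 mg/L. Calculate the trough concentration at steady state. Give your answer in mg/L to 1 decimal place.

τ/t½ = 18/29 ≈ 0.62069, so fraction remaining f = (1/2)^(18/29) ≈ 0.6504.
Single-dose peak C₀ = D/Vd = 113/177 ≈ 0.638 mg/L.
Steady-state trough Cmin,ss = C₀·f/(1−f) ≈ 0.638 × 0.6504/0.3496 ≈ 1.187 mg/L.
Trough 1.2 mg/L vs MEC 2 mg/L: subtherapeutic.

1.2 mg/L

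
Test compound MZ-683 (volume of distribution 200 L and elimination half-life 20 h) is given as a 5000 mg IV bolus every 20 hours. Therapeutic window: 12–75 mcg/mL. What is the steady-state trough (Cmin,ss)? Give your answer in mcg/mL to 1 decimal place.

25.0 mcg/mL

The dosing interval is 1 half-life, so f = 2^(−1) = 0.5.
Accumulation ratio R = 1/(1 − f) = 1/0.5 = 2/1.
Single-dose peak C₀ = D/Vd = 5000/200 = 25 mcg/mL.
Steady-state peak Cmax,ss = C₀·R = 25 × 2/1 ≈ 50.000 mcg/mL.
Steady-state trough Cmin,ss = Cmax,ss·f ≈ 50.000 × 0.5 ≈ 25.000 mcg/mL.
Trough 25.0 mcg/mL vs MEC 12 mcg/mL: adequate.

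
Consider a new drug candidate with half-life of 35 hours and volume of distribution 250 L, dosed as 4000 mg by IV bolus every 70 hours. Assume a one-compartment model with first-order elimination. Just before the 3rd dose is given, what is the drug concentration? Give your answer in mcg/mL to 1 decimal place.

f = (1/2)^(τ/t½) = (1/2)^(70/35) ≈ 0.2500.
C₀ = D/Vd = 4000/250 ≈ 16.000 mcg/mL.
Before the 3rd dose, 2 doses have been given. Superposition: Cmin = C₀·(f + f²).
≈ 16.000 × (0.2500 + 0.0625) ≈ 16.000 × 0.3125 ≈ 5.000 mcg/mL.

5.0 mcg/mL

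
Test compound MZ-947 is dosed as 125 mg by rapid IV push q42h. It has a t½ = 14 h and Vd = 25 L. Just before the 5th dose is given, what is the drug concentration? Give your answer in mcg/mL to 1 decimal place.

0.7 mcg/mL

f = (1/2)^(τ/t½) = (1/2)^(42/14) ≈ 0.1250.
C₀ = D/Vd = 125/25 ≈ 5.000 mcg/mL.
Before the 5th dose, 4 doses have been given. Superposition: Cmin = C₀·(f + f² + … + f^4).
≈ 5.000 × (0.1250 + 0.0156 + 0.0020 + 0.0002) ≈ 5.000 × 0.1428 ≈ 0.714 mcg/mL.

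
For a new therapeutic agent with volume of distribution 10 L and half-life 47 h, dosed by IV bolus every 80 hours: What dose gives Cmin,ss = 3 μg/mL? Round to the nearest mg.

68 mg

τ/t½ = 80/47 ≈ 1.7021, so f = (1/2)^(80/47) ≈ 0.307333.
Cmin,ss = (D/Vd)·f/(1−f), so D = Cmin,ss·Vd·(1−f)/f.
D = 3 × 10 × (1−f)/f ≈ 3 × 10 × 2.25380 ≈ 67.61 mg.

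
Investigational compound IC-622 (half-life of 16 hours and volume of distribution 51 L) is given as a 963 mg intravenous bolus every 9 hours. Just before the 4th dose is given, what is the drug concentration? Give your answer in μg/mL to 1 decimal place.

f = (1/2)^(τ/t½) = (1/2)^(9/16) ≈ 0.6771.
C₀ = D/Vd = 963/51 ≈ 18.882 μg/mL.
Before the 4th dose, 3 doses have been given. Superposition: Cmin = C₀·(f + f² + … + f^3).
≈ 18.882 × (0.6771 + 0.4585 + 0.3104) ≈ 18.882 × 1.4460 ≈ 27.303 μg/mL.

27.3 μg/mL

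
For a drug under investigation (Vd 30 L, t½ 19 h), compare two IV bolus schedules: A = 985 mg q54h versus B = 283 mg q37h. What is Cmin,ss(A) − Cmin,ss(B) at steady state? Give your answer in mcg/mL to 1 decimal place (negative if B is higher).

Regimen A: f = (1/2)^(54/19) ≈ 0.1395; Cmin,ss = (985/30)·f/(1−f) ≈ 5.323 mcg/mL.
Regimen B: f = (1/2)^(37/19) ≈ 0.2593; Cmin,ss = (283/30)·f/(1−f) ≈ 3.302 mcg/mL.
Difference ≈ 5.323 − 3.302 ≈ 2.021 mcg/mL.

2.0 mcg/mL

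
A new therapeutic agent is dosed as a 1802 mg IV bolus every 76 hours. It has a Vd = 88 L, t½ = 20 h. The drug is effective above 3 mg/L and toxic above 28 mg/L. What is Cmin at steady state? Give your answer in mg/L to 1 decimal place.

Over one 76-h interval, 76/20 ≈ 3.8 half-lives elapse, leaving f ≈ 0.0718 of each dose.
Accumulation ratio R = 1/(1 − f) ≈ 1/0.9282 ≈ 1.0774.
Each bolus raises the concentration by D/Vd = 1802/88 ≈ 20.477 mg/L.
Steady-state peak Cmax,ss = C₀·R ≈ 20.477 × 1.0774 ≈ 22.062 mg/L.
One interval later, Cmin,ss = Cmax,ss·e^(−kτ) ≈ 22.062 × 0.0718 ≈ 1.584 mg/L.
Trough 1.6 mg/L vs MEC 3 mg/L: subtherapeutic.

1.6 mg/L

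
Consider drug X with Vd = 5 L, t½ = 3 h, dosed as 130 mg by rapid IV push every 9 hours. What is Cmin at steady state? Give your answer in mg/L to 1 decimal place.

3.7 mg/L

The dosing interval is 3 half-lives, so f = 2^(−3) = 0.125.
Accumulation ratio R = 1/(1 − f) = 1/0.875 = 8/7.
Single-dose peak C₀ = D/Vd = 130/5 = 26 mg/L.
Steady-state peak Cmax,ss = C₀·R = 26 × 8/7 ≈ 29.714 mg/L.
Steady-state trough Cmin,ss = Cmax,ss·f ≈ 29.714 × 0.125 ≈ 3.714 mg/L.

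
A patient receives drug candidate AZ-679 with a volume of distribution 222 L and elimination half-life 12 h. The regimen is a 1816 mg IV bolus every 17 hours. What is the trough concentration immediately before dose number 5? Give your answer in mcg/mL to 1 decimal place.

f = (1/2)^(τ/t½) = (1/2)^(17/12) ≈ 0.3746.
C₀ = D/Vd = 1816/222 ≈ 8.180 mcg/mL.
Before the 5th dose, 4 doses have been given. Superposition: Cmin = C₀·(f + f² + … + f^4).
≈ 8.180 × (0.3746 + 0.1403 + 0.0526 + 0.0197) ≈ 8.180 × 0.5872 ≈ 4.803 mcg/mL.

4.8 mcg/mL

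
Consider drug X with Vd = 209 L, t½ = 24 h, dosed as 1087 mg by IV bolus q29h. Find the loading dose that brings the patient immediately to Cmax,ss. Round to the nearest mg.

f = (1/2)^(29/24) ≈ 0.432768; accumulation ratio R = 1/(1−f) ≈ 1.76295.
Loading dose to hit Cmax,ss on first dose: D_load = D_maint·R ≈ 1087 × 1.76295 ≈ 1916.33 mg.

1916 mg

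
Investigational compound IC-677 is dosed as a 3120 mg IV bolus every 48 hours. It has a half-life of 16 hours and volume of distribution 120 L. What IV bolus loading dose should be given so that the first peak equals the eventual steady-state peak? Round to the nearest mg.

3566 mg

f = (1/2)^(48/16) ≈ 0.125000; accumulation ratio R = 1/(1−f) ≈ 1.14286.
Loading dose to hit Cmax,ss on first dose: D_load = D_maint·R ≈ 3120 × 1.14286 ≈ 3565.72 mg.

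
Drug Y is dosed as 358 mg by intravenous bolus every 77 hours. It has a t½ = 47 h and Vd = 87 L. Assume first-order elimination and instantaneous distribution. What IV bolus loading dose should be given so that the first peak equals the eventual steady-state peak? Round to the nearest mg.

f = (1/2)^(77/47) ≈ 0.321235; accumulation ratio R = 1/(1−f) ≈ 1.47326.
Loading dose to hit Cmax,ss on first dose: D_load = D_maint·R ≈ 358 × 1.47326 ≈ 527.43 mg.

527 mg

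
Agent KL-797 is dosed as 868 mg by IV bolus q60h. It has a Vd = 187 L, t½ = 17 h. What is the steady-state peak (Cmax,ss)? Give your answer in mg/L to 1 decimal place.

5.1 mg/L

k = ln2/t½ = ln2/17 ≈ 0.040773 h⁻¹; fraction remaining f = e^(−kτ) = e^(−0.040773×60) ≈ 0.0866.
Accumulation ratio R = 1/(1 − f) ≈ 1/0.9134 ≈ 1.0948.
Single-dose peak C₀ = D/Vd = 868/187 ≈ 4.642 mg/L.
Steady-state peak Cmax,ss = C₀·R ≈ 4.642 × 1.0948 ≈ 5.082 mg/L.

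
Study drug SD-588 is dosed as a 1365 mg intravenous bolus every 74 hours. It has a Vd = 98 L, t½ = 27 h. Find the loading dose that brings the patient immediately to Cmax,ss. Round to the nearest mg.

1605 mg

f = (1/2)^(74/27) ≈ 0.149608; accumulation ratio R = 1/(1−f) ≈ 1.17593.
Loading dose to hit Cmax,ss on first dose: D_load = D_maint·R ≈ 1365 × 1.17593 ≈ 1605.14 mg.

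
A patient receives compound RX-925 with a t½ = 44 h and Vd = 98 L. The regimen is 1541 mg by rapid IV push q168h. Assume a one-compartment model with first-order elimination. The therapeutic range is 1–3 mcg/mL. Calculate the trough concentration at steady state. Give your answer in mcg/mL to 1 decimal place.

Over one 168-h interval, 168/44 ≈ 3.8182 half-lives elapse, leaving f ≈ 0.0709 of each dose.
Single-dose peak C₀ = D/Vd = 1541/98 ≈ 15.724 mcg/mL.
Steady-state trough Cmin,ss = C₀·f/(1−f) ≈ 15.724 × 0.0709/0.9291 ≈ 1.200 mcg/mL.
Trough 1.2 mcg/mL vs MEC 1 mcg/mL: adequate.

1.2 mcg/mL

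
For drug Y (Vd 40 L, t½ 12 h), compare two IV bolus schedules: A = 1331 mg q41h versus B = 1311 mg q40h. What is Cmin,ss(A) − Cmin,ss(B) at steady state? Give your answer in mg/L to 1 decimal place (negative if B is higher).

Regimen A: f = (1/2)^(41/12) ≈ 0.0936; Cmin,ss = (1331/40)·f/(1−f) ≈ 3.436 mg/L.
Regimen B: f = (1/2)^(40/12) ≈ 0.0992; Cmin,ss = (1311/40)·f/(1−f) ≈ 3.609 mg/L.
Difference ≈ 3.436 − 3.609 ≈ -0.173 mg/L.

-0.2 mg/L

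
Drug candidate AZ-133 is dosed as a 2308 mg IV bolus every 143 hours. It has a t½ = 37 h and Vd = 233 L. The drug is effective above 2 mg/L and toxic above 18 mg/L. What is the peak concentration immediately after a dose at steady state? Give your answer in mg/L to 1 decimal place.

τ/t½ = 143/37 ≈ 3.8649, so fraction remaining f = (1/2)^(143/37) ≈ 0.0686.
Accumulation ratio R = 1/(1 − f) ≈ 1/0.9314 ≈ 1.0737.
Single-dose peak C₀ = D/Vd = 2308/233 ≈ 9.906 mg/L.
Cmax,ss = C₀/(1 − f) ≈ 9.906/0.9314 ≈ 10.636 mg/L.
Peak 10.6 mg/L vs MTC 18 mg/L: below toxic threshold.

10.6 mg/L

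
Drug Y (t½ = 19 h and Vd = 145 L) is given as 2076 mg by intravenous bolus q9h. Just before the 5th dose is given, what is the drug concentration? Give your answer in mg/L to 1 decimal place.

26.9 mg/L

f = (1/2)^(τ/t½) = (1/2)^(9/19) ≈ 0.7201.
C₀ = D/Vd = 2076/145 ≈ 14.317 mg/L.
Before the 5th dose, 4 doses have been given. Superposition: Cmin = C₀·(f + f² + … + f^4).
≈ 14.317 × (0.7201 + 0.5185 + 0.3734 + 0.2689) ≈ 14.317 × 1.8809 ≈ 26.929 mg/L.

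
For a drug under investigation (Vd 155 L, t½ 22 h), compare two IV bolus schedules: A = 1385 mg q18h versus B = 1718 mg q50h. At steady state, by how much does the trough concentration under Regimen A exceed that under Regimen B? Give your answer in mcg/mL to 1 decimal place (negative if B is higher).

8.8 mcg/mL

Regimen A: f = (1/2)^(18/22) ≈ 0.5672; Cmin,ss = (1385/155)·f/(1−f) ≈ 11.710 mcg/mL.
Regimen B: f = (1/2)^(50/22) ≈ 0.2069; Cmin,ss = (1718/155)·f/(1−f) ≈ 2.892 mcg/mL.
Difference ≈ 11.710 − 2.892 ≈ 8.818 mcg/mL.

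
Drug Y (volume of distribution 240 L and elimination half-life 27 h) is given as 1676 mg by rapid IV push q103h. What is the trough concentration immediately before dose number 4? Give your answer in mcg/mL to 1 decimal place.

0.5 mcg/mL

f = (1/2)^(τ/t½) = (1/2)^(103/27) ≈ 0.0711.
C₀ = D/Vd = 1676/240 ≈ 6.983 mcg/mL.
Before the 4th dose, 3 doses have been given. Superposition: Cmin = C₀·(f + f² + … + f^3).
≈ 6.983 × (0.0711 + 0.0051 + 0.0004) ≈ 6.983 × 0.0766 ≈ 0.535 mcg/mL.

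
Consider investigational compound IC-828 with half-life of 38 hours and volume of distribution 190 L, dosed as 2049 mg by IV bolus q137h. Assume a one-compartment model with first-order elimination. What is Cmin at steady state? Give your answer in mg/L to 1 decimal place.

k = ln2/t½ = ln2/38 ≈ 0.018241 h⁻¹; fraction remaining f = e^(−kτ) = e^(−0.018241×137) ≈ 0.0822.
At steady state, accumulation factor R = 1/(1 − e^(−kτ)) ≈ 1.0896.
Each bolus raises the concentration by D/Vd = 2049/190 ≈ 10.784 mg/L.
Cmax,ss = C₀/(1 − f) ≈ 10.784/0.9178 ≈ 11.750 mg/L.
One interval later, Cmin,ss = Cmax,ss·e^(−kτ) ≈ 11.750 × 0.0822 ≈ 0.966 mg/L.

1.0 mg/L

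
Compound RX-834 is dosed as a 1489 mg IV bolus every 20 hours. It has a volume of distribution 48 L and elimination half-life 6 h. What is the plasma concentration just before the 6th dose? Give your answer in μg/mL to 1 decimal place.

3.4 μg/mL

f = (1/2)^(τ/t½) = (1/2)^(20/6) ≈ 0.0992.
C₀ = D/Vd = 1489/48 ≈ 31.021 μg/mL.
Before the 6th dose, 5 doses have been given. Superposition: Cmin = C₀·(f + f² + … + f^5).
≈ 31.021 × (0.0992 + 0.0098 + 0.0010 + 0.0001 + 0.0000) ≈ 31.021 × 0.1101 ≈ 3.415 μg/mL.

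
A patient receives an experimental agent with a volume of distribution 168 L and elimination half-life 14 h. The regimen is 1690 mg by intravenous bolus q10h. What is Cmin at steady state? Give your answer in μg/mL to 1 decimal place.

k = ln2/t½ = ln2/14 ≈ 0.049511 h⁻¹; fraction remaining f = e^(−kτ) = e^(−0.049511×10) ≈ 0.6095.
Single-dose peak C₀ = D/Vd = 1690/168 ≈ 10.060 μg/mL.
Steady-state trough Cmin,ss = C₀·f/(1−f) ≈ 10.060 × 0.6095/0.3905 ≈ 15.702 μg/mL.

15.7 μg/mL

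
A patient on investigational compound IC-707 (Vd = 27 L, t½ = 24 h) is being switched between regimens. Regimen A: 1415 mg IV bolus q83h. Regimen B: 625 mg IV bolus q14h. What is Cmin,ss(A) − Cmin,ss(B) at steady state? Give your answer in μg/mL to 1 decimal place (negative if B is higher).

Regimen A: f = (1/2)^(83/24) ≈ 0.0910; Cmin,ss = (1415/27)·f/(1−f) ≈ 5.247 μg/mL.
Regimen B: f = (1/2)^(14/24) ≈ 0.6674; Cmin,ss = (625/27)·f/(1−f) ≈ 46.449 μg/mL.
Difference ≈ 5.247 − 46.449 ≈ -41.202 μg/mL.

-41.2 μg/mL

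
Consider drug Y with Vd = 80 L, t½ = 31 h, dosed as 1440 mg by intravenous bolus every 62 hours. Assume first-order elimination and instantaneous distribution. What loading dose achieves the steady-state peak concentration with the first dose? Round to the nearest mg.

1920 mg

f = (1/2)^(62/31) ≈ 0.250000; accumulation ratio R = 1/(1−f) ≈ 1.33333.
Loading dose to hit Cmax,ss on first dose: D_load = D_maint·R ≈ 1440 × 1.33333 ≈ 1920.00 mg.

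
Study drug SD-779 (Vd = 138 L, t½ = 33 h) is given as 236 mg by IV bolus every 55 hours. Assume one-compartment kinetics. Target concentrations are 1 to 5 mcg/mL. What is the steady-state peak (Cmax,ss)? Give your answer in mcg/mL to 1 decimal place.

2.5 mcg/mL

k = ln2/t½ = ln2/33 ≈ 0.021004 h⁻¹; fraction remaining f = e^(−kτ) = e^(−0.021004×55) ≈ 0.3150.
At steady state, accumulation factor R = 1/(1 − e^(−kτ)) ≈ 1.4599.
Single-dose peak C₀ = D/Vd = 236/138 ≈ 1.710 mcg/mL.
Steady-state peak Cmax,ss = C₀·R ≈ 1.710 × 1.4599 ≈ 2.496 mcg/mL.
Peak 2.5 mcg/mL vs MTC 5 mcg/mL: below toxic threshold.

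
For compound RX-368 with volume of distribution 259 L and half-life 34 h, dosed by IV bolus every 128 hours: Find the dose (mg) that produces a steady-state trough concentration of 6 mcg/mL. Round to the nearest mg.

19568 mg

τ/t½ = 128/34 ≈ 3.7647, so f = (1/2)^(128/34) ≈ 0.073572.
Cmin,ss = (D/Vd)·f/(1−f), so D = Cmin,ss·Vd·(1−f)/f.
D = 6 × 259 × (1−f)/f ≈ 6 × 259 × 12.59213 ≈ 19568.17 mg.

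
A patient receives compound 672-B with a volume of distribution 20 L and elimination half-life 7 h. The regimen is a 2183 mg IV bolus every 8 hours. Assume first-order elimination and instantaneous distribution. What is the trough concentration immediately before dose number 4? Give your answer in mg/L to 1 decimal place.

82.0 mg/L

f = (1/2)^(τ/t½) = (1/2)^(8/7) ≈ 0.4529.
C₀ = D/Vd = 2183/20 ≈ 109.150 mg/L.
Before the 4th dose, 3 doses have been given. Superposition: Cmin = C₀·(f + f² + … + f^3).
≈ 109.150 × (0.4529 + 0.2051 + 0.0929) ≈ 109.150 × 0.7509 ≈ 81.961 mg/L.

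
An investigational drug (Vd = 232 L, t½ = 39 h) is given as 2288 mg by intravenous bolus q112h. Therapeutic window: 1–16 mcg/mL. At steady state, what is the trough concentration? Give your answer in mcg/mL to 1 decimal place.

τ/t½ = 112/39 ≈ 2.8718, so fraction remaining f = (1/2)^(112/39) ≈ 0.1366.
Accumulation ratio R = 1/(1 − f) ≈ 1/0.8634 ≈ 1.1582.
Single-dose peak C₀ = D/Vd = 2288/232 ≈ 9.862 mcg/mL.
Steady-state peak Cmax,ss = C₀·R ≈ 9.862 × 1.1582 ≈ 11.422 mcg/mL.
One interval later, Cmin,ss = Cmax,ss·e^(−kτ) ≈ 11.422 × 0.1366 ≈ 1.560 mcg/mL.
Trough 1.6 mcg/mL vs MEC 1 mcg/mL: adequate.

1.6 mcg/mL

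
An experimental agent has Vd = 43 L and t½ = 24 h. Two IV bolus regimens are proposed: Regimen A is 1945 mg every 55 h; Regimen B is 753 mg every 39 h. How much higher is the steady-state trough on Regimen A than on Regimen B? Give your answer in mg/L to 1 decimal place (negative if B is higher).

3.2 mg/L

Regimen A: f = (1/2)^(55/24) ≈ 0.2042; Cmin,ss = (1945/43)·f/(1−f) ≈ 11.607 mg/L.
Regimen B: f = (1/2)^(39/24) ≈ 0.3242; Cmin,ss = (753/43)·f/(1−f) ≈ 8.401 mg/L.
Difference ≈ 11.607 − 8.401 ≈ 3.206 mg/L.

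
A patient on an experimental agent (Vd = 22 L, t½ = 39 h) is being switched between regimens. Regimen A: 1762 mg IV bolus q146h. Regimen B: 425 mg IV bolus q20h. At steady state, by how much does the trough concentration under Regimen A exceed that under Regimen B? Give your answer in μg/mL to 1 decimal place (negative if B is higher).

-38.8 μg/mL

Regimen A: f = (1/2)^(146/39) ≈ 0.0747; Cmin,ss = (1762/22)·f/(1−f) ≈ 6.466 μg/mL.
Regimen B: f = (1/2)^(20/39) ≈ 0.7009; Cmin,ss = (425/22)·f/(1−f) ≈ 45.270 μg/mL.
Difference ≈ 6.466 − 45.270 ≈ -38.804 μg/mL.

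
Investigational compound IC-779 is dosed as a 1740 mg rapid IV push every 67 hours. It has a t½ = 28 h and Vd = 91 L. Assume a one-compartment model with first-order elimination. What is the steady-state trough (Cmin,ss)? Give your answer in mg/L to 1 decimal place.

4.5 mg/L

Over one 67-h interval, 67/28 ≈ 2.3929 half-lives elapse, leaving f ≈ 0.1904 of each dose.
Single-dose peak C₀ = D/Vd = 1740/91 ≈ 19.121 mg/L.
Steady-state trough Cmin,ss = C₀·f/(1−f) ≈ 19.121 × 0.1904/0.8096 ≈ 4.497 mg/L.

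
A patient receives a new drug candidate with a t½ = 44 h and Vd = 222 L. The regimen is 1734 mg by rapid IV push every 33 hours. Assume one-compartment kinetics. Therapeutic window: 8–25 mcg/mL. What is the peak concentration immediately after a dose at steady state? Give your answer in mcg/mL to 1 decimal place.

19.3 mcg/mL

Over one 33-h interval, 33/44 ≈ 0.75 half-lives elapse, leaving f ≈ 0.5946 of each dose.
Accumulation ratio R = 1/(1 − f) ≈ 1/0.4054 ≈ 2.4667.
Each bolus raises the concentration by D/Vd = 1734/222 ≈ 7.811 mcg/mL.
Cmax,ss = C₀/(1 − f) ≈ 7.811/0.4054 ≈ 19.267 mcg/mL.
Peak 19.3 mcg/mL vs MTC 25 mcg/mL: below toxic threshold.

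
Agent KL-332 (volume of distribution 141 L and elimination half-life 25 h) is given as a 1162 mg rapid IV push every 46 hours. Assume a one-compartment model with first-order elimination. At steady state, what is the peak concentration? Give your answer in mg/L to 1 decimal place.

Over one 46-h interval, 46/25 ≈ 1.84 half-lives elapse, leaving f ≈ 0.2793 of each dose.
At steady state, accumulation factor R = 1/(1 − e^(−kτ)) ≈ 1.3875.
Each bolus raises the concentration by D/Vd = 1162/141 ≈ 8.241 mg/L.
Steady-state peak Cmax,ss = C₀·R ≈ 8.241 × 1.3875 ≈ 11.434 mg/L.

11.4 mg/L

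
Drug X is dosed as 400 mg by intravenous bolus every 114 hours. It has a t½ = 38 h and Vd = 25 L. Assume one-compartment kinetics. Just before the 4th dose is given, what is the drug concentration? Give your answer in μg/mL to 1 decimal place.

2.3 μg/mL

f = (1/2)^(τ/t½) = (1/2)^(114/38) ≈ 0.1250.
C₀ = D/Vd = 400/25 ≈ 16.000 μg/mL.
Before the 4th dose, 3 doses have been given. Superposition: Cmin = C₀·(f + f² + … + f^3).
≈ 16.000 × (0.1250 + 0.0156 + 0.0020) ≈ 16.000 × 0.1426 ≈ 2.282 μg/mL.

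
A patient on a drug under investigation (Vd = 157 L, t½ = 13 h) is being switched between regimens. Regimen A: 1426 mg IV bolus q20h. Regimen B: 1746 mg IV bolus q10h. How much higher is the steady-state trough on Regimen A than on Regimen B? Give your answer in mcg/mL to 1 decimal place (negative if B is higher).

Regimen A: f = (1/2)^(20/13) ≈ 0.3443; Cmin,ss = (1426/157)·f/(1−f) ≈ 4.769 mcg/mL.
Regimen B: f = (1/2)^(10/13) ≈ 0.5867; Cmin,ss = (1746/157)·f/(1−f) ≈ 15.787 mcg/mL.
Difference ≈ 4.769 − 15.787 ≈ -11.018 mcg/mL.

-11.0 mcg/mL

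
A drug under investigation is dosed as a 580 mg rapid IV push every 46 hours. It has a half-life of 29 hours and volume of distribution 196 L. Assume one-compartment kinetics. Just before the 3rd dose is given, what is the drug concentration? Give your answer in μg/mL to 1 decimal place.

f = (1/2)^(τ/t½) = (1/2)^(46/29) ≈ 0.3330.
C₀ = D/Vd = 580/196 ≈ 2.959 μg/mL.
Before the 3rd dose, 2 doses have been given. Superposition: Cmin = C₀·(f + f²).
≈ 2.959 × (0.3330 + 0.1109) ≈ 2.959 × 0.4439 ≈ 1.314 μg/mL.

1.3 μg/mL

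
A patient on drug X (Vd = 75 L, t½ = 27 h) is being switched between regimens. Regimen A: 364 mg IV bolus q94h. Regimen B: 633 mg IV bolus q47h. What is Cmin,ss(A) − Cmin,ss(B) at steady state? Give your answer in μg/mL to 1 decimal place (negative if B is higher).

Regimen A: f = (1/2)^(94/27) ≈ 0.0895; Cmin,ss = (364/75)·f/(1−f) ≈ 0.477 μg/mL.
Regimen B: f = (1/2)^(47/27) ≈ 0.2992; Cmin,ss = (633/75)·f/(1−f) ≈ 3.603 μg/mL.
Difference ≈ 0.477 − 3.603 ≈ -3.126 μg/mL.

-3.1 μg/mL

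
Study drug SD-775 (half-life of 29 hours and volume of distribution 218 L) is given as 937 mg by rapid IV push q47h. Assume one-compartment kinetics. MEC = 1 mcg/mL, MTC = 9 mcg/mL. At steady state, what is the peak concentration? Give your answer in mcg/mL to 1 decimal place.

6.4 mcg/mL

Over one 47-h interval, 47/29 ≈ 1.6207 half-lives elapse, leaving f ≈ 0.3252 of each dose.
At steady state, accumulation factor R = 1/(1 − e^(−kτ)) ≈ 1.4819.
Each bolus raises the concentration by D/Vd = 937/218 ≈ 4.298 mcg/mL.
Steady-state peak Cmax,ss = C₀·R ≈ 4.298 × 1.4819 ≈ 6.369 mcg/mL.
Peak 6.4 mcg/mL vs MTC 9 mcg/mL: below toxic threshold.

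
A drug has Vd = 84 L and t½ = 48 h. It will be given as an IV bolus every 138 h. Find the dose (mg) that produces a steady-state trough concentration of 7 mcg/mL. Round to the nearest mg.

τ/t½ = 138/48 ≈ 2.875, so f = (1/2)^(138/48) ≈ 0.136313.
Cmin,ss = (D/Vd)·f/(1−f), so D = Cmin,ss·Vd·(1−f)/f.
D = 7 × 84 × (1−f)/f ≈ 7 × 84 × 6.33606 ≈ 3725.60 mg.

3726 mg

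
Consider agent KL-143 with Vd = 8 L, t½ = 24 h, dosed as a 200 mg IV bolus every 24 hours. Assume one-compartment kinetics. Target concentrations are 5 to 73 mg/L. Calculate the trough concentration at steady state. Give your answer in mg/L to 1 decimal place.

25.0 mg/L

τ = 24 h = 1 half-life, so f = (1/2)^1 = 0.5.
At steady state, R = 1/(1 − 0.5) = 2/1.
Single-dose peak C₀ = D/Vd = 200/8 = 25 mg/L.
Steady-state peak Cmax,ss = C₀·R = 25 × 2/1 ≈ 50.000 mg/L.
Steady-state trough Cmin,ss = Cmax,ss·f ≈ 50.000 × 0.5 ≈ 25.000 mg/L.
Trough 25.0 mg/L vs MEC 5 mg/L: adequate.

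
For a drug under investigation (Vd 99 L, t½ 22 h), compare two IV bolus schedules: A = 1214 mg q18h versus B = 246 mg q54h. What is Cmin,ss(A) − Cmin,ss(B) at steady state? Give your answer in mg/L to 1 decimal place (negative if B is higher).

Regimen A: f = (1/2)^(18/22) ≈ 0.5672; Cmin,ss = (1214/99)·f/(1−f) ≈ 16.071 mg/L.
Regimen B: f = (1/2)^(54/22) ≈ 0.1824; Cmin,ss = (246/99)·f/(1−f) ≈ 0.554 mg/L.
Difference ≈ 16.071 − 0.554 ≈ 15.517 mg/L.

15.5 mg/L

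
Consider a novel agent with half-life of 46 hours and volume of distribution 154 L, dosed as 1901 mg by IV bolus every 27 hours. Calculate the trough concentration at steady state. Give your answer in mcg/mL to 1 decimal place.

24.6 mcg/mL

Over one 27-h interval, 27/46 ≈ 0.58696 half-lives elapse, leaving f ≈ 0.6657 of each dose.
Accumulation ratio R = 1/(1 − f) ≈ 1/0.3343 ≈ 2.9913.
Single-dose peak C₀ = D/Vd = 1901/154 ≈ 12.344 mcg/mL.
Cmax,ss = C₀/(1 − f) ≈ 12.344/0.3343 ≈ 36.925 mcg/mL.
Steady-state trough Cmin,ss = Cmax,ss·f ≈ 36.925 × 0.6657 ≈ 24.581 mcg/mL.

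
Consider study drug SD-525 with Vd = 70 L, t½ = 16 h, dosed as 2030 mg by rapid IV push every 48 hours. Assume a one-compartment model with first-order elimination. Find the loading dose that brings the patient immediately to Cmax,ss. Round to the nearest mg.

f = (1/2)^(48/16) ≈ 0.125000; accumulation ratio R = 1/(1−f) ≈ 1.14286.
Loading dose to hit Cmax,ss on first dose: D_load = D_maint·R ≈ 2030 × 1.14286 ≈ 2320.01 mg.

2320 mg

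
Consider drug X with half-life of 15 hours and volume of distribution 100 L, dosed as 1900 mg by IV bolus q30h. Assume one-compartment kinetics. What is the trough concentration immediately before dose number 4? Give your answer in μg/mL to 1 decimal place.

f = (1/2)^(τ/t½) = (1/2)^(30/15) ≈ 0.2500.
C₀ = D/Vd = 1900/100 ≈ 19.000 μg/mL.
Before the 4th dose, 3 doses have been given. Superposition: Cmin = C₀·(f + f² + … + f^3).
≈ 19.000 × (0.2500 + 0.0625 + 0.0156) ≈ 19.000 × 0.3281 ≈ 6.234 μg/mL.

6.2 μg/mL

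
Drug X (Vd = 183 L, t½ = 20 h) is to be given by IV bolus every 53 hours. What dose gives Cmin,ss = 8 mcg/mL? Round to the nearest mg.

7725 mg

τ/t½ = 53/20 ≈ 2.65, so f = (1/2)^(53/20) ≈ 0.159320.
Cmin,ss = (D/Vd)·f/(1−f), so D = Cmin,ss·Vd·(1−f)/f.
D = 8 × 183 × (1−f)/f ≈ 8 × 183 × 5.27668 ≈ 7725.06 mg.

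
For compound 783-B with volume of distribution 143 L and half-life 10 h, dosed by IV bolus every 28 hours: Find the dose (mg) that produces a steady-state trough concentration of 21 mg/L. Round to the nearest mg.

τ/t½ = 28/10 ≈ 2.8, so f = (1/2)^(28/10) ≈ 0.143587.
Cmin,ss = (D/Vd)·f/(1−f), so D = Cmin,ss·Vd·(1−f)/f.
D = 21 × 143 × (1−f)/f ≈ 21 × 143 × 5.96442 ≈ 17911.15 mg.

17911 mg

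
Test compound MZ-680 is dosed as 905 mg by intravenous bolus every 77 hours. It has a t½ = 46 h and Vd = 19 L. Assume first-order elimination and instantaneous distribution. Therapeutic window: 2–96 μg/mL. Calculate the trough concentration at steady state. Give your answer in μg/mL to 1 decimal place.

21.7 μg/mL

τ/t½ = 77/46 ≈ 1.6739, so fraction remaining f = (1/2)^(77/46) ≈ 0.3134.
Accumulation ratio R = 1/(1 − f) ≈ 1/0.6866 ≈ 1.4565.
Each bolus raises the concentration by D/Vd = 905/19 ≈ 47.632 μg/mL.
Steady-state peak Cmax,ss = C₀·R ≈ 47.632 × 1.4565 ≈ 69.376 μg/mL.
Steady-state trough Cmin,ss = Cmax,ss·f ≈ 69.376 × 0.3134 ≈ 21.742 μg/mL.
Trough 21.7 μg/mL vs MEC 2 μg/mL: adequate.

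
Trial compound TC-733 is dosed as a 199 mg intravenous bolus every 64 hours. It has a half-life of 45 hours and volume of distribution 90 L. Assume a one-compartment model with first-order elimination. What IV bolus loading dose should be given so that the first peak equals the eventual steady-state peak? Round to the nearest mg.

f = (1/2)^(64/45) ≈ 0.373137; accumulation ratio R = 1/(1−f) ≈ 1.59524.
Loading dose to hit Cmax,ss on first dose: D_load = D_maint·R ≈ 199 × 1.59524 ≈ 317.45 mg.

317 mg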